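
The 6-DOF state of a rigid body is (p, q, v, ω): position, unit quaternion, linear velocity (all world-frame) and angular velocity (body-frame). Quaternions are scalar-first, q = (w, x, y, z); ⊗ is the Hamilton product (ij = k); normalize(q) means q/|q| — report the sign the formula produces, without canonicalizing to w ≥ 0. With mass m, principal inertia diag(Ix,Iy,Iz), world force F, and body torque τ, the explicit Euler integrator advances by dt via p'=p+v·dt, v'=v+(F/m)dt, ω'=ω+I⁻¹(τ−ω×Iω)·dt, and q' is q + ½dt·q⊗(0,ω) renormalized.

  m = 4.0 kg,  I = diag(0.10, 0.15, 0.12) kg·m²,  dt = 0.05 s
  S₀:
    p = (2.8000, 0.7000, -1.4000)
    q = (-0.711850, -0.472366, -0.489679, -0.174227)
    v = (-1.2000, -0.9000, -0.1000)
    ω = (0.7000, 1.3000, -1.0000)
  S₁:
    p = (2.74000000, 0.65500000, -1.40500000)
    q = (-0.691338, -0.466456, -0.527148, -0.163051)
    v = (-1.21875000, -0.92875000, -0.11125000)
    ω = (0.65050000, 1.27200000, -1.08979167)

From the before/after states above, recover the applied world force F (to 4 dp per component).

Δv = v₁−v₀ = (-0.01875000, -0.02875000, -0.01125000)
m·(v₁−v₀)/dt = (-1.5000, -2.3000, -0.9000)

F = (-1.5000, -2.3000, -0.9000)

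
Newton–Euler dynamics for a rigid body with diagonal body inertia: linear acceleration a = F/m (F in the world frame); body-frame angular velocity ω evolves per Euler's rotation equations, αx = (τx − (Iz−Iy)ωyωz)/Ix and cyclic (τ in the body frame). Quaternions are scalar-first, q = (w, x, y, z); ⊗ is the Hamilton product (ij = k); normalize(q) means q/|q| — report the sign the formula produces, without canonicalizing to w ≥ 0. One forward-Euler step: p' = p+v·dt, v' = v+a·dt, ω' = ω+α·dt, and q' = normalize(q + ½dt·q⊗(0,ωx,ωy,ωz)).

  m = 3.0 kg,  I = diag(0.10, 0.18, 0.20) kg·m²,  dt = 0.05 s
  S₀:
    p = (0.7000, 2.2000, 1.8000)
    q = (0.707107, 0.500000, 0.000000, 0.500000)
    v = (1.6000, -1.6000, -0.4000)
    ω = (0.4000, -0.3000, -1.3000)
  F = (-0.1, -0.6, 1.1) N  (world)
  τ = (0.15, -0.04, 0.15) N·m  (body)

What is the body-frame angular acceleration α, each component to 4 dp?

α = (1.4220, -0.5111, 0.7980)

gyro term ω×Iω = (0.0078, 0.0520, -0.0096)
angular accel α = (1.4220, -0.5111, 0.7980)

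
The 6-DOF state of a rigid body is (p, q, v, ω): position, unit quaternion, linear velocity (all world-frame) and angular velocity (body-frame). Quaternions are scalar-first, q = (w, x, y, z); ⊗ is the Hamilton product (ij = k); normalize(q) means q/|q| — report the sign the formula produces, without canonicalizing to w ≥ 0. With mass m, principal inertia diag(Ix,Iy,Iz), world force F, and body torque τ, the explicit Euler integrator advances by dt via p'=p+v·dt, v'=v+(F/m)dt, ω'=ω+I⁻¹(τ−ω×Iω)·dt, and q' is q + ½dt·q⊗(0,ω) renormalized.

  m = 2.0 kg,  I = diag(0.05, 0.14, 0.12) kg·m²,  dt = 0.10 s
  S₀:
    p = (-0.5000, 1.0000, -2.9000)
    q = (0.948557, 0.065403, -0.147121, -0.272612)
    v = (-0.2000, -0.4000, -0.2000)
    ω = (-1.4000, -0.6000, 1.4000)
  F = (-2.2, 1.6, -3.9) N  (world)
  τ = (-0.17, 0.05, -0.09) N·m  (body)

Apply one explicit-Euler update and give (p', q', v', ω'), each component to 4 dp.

p' = (-0.5200, 0.9600, -2.9200)
q' = (0.9627, -0.0194, -0.1602, -0.2173)
v' = (-0.3100, -0.3200, -0.3950)
ω' = (-1.7736, -0.6623, 1.2620)

(τ − ω×Iω)/I = (-3.7360, -0.6229, -1.3800)
ω + α·dt = (-1.7736, -0.6623, 1.2620)
q⊗(0,ω) = (0.3849484, -1.6975164, -0.2790416, 1.0827686)
updated quaternion q' = (0.9627, -0.0194, -0.1602, -0.2173)
p + v·dt = (-0.5200, 0.9600, -2.9200)
v + (F/m)dt = (-0.3100, -0.3200, -0.3950)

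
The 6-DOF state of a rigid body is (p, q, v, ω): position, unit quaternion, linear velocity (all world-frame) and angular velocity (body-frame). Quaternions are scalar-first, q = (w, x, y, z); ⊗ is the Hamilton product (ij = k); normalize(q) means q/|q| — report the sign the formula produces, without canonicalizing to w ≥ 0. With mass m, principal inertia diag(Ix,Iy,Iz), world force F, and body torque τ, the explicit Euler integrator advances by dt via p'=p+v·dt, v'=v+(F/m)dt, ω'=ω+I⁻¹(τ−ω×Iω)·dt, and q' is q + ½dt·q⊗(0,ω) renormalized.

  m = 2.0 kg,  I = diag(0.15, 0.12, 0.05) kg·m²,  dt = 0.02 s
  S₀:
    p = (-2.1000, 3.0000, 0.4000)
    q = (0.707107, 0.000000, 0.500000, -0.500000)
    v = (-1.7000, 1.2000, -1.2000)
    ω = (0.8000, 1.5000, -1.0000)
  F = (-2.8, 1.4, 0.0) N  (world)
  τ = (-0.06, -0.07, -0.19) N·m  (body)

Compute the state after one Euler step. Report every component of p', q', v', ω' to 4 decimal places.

a = F/m = (-1.4000, 0.7000, 0.0000)
p' = p + v·dt = (-2.1340, 3.0240, 0.3760)
new velocity v' = (-1.7280, 1.2140, -1.2000)
gyro term ω×Iω = (0.1050, -0.0800, -0.0360)
α = I⁻¹(τ − ω×Iω) = (-1.1000, 0.0833, -3.0800)
new body rate ω' = (0.7780, 1.5017, -1.0616)
Hamilton product q⊗(0,ω) = (-1.2500000, 0.8156856, 0.6606605, -1.1071070)
updated quaternion q' = (0.6945, 0.0082, 0.5065, -0.5110)

p' = (-2.1340, 3.0240, 0.3760)
q' = (0.6945, 0.0082, 0.5065, -0.5110)
v' = (-1.7280, 1.2140, -1.2000)
ω' = (0.7780, 1.5017, -1.0616)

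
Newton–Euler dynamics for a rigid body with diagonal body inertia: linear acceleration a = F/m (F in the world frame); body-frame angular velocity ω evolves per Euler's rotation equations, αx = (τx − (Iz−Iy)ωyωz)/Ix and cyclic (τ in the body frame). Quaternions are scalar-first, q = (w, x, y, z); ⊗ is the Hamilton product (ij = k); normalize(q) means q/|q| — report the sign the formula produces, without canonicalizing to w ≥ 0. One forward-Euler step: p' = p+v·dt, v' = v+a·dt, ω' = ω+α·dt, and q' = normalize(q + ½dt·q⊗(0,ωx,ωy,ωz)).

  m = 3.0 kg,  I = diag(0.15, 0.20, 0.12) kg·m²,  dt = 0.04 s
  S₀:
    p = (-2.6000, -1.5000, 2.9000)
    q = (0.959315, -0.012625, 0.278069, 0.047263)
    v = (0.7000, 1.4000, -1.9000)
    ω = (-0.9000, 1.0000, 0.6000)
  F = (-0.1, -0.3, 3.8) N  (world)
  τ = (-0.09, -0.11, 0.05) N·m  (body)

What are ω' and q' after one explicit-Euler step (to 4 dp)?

ω' = (-0.9112, 0.9812, 0.6317)
q' = (0.9525, -0.0275, 0.2964, 0.0635)

(τ − ω×Iω)/I = (-0.2800, -0.4690, 0.7917)
ω + α·dt = (-0.9112, 0.9812, 0.6317)
Hamilton product q⊗(0,ω) = (-0.3177893, -0.7438051, 0.9243533, 0.8132261)
q + ½dt·q⊗(0,ω), renormalized = (0.9525, -0.0275, 0.2964, 0.0635)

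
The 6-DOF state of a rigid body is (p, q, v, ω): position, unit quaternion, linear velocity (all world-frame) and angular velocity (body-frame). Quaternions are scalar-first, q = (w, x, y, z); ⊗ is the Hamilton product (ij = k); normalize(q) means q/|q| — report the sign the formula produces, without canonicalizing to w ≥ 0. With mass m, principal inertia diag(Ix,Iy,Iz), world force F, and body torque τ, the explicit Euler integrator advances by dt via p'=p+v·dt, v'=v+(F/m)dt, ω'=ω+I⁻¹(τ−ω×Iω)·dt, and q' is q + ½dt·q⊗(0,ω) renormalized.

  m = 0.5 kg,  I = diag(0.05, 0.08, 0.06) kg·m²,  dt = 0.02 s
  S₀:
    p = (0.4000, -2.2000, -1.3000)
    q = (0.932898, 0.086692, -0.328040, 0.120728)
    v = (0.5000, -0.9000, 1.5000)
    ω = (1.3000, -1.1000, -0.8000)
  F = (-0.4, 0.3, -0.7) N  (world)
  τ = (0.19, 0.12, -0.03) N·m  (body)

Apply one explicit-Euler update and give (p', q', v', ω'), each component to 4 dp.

α = I⁻¹(τ − ω×Iω) = (4.1520, 1.3700, 0.2150)
new body rate ω' = (1.3830, -1.0726, -0.7957)
Hamilton product q⊗(0,ω) = (-0.3769612, 1.6080002, -0.7998878, -0.4152276)
q + ½dt·q⊗(0,ω), renormalized = (0.9290, 0.1028, -0.3360, 0.1166)
linear accel F/m = (-0.8000, 0.6000, -1.4000)
p' = p + v·dt = (0.4100, -2.2180, -1.2700)
new velocity v' = (0.4840, -0.8880, 1.4720)

p' = (0.4100, -2.2180, -1.2700)
q' = (0.9290, 0.1028, -0.3360, 0.1166)
v' = (0.4840, -0.8880, 1.4720)
ω' = (1.3830, -1.0726, -0.7957)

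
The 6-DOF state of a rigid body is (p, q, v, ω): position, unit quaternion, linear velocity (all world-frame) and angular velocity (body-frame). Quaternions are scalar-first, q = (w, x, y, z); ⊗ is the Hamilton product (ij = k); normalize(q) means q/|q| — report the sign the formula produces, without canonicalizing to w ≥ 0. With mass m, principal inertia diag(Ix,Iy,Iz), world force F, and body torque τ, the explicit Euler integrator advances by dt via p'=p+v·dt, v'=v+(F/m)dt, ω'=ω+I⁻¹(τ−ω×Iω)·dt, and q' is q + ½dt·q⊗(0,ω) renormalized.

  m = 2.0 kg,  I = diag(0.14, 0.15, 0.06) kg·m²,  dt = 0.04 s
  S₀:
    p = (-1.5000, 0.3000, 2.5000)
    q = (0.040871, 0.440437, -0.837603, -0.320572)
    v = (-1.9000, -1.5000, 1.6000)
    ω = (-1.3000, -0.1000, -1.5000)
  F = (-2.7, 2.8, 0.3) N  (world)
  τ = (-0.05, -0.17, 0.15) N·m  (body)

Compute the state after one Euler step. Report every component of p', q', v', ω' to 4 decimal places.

p' = (-1.5760, 0.2400, 2.5640)
q' = (0.0410, 0.4635, -0.8155, -0.3442)
v' = (-1.9540, -1.4440, 1.6060)
ω' = (-1.3104, -0.1869, -1.4009)

(τ − ω×Iω)/I = (-0.2607, -2.1733, 2.4783)
new body rate ω' = (-1.3104, -0.1869, -1.4009)
q⊗(0,ω) = (0.0079498, 1.1712150, 1.0733120, -1.1942341)
updated quaternion q' = (0.0410, 0.4635, -0.8155, -0.3442)
a = (-1.3500, 1.4000, 0.1500)
new position p' = (-1.5760, 0.2400, 2.5640)
new velocity v' = (-1.9540, -1.4440, 1.6060)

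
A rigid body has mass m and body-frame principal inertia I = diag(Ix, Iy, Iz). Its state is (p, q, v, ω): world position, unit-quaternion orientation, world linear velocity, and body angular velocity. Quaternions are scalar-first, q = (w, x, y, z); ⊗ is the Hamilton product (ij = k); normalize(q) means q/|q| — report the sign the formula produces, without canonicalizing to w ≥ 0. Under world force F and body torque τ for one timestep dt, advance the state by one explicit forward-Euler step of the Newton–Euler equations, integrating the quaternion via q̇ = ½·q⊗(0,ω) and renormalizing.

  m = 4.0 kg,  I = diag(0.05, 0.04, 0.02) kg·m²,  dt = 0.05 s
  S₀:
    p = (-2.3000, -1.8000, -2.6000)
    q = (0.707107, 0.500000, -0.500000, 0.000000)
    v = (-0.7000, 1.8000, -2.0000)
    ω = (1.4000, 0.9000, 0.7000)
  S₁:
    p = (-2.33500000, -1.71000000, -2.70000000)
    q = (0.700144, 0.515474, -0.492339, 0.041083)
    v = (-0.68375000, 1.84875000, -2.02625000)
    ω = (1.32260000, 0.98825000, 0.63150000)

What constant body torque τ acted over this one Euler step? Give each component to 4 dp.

τ = (-0.0900, 0.1000, -0.0400)

rate change Δω = (-0.07740000, 0.08825000, -0.06850000)
gyro term ω₀×Iω₀ = (-0.0126, 0.0294, -0.0126)
applied torque τ = (-0.0900, 0.1000, -0.0400)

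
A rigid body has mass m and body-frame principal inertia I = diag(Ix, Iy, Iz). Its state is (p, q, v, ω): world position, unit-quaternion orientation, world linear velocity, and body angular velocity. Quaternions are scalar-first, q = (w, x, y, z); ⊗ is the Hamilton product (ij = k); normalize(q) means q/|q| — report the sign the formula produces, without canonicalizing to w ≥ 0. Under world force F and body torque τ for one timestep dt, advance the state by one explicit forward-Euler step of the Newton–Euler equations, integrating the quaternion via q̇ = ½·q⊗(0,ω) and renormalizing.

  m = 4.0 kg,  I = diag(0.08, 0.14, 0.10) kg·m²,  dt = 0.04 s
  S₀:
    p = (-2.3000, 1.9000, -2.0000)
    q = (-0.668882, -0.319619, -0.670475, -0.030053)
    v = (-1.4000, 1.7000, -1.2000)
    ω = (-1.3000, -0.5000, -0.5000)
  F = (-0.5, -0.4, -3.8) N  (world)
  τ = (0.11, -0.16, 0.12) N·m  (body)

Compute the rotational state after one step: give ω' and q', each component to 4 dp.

precession coupling ω×(Iω) = (-0.0100, -0.0130, 0.0390)
(τ − ω×Iω)/I = (1.5000, -1.0500, 0.8100)
ω' = ω + α·dt = (-1.2400, -0.5420, -0.4676)
q⊗(0,ω) = (-0.7657687, 1.1897576, 0.2137004, -0.3773670)
q' = normalize(q + ½dt·q⊗(0,ω)) = (-0.6839, -0.2957, -0.6659, -0.0376)

ω' = (-1.2400, -0.5420, -0.4676)
q' = (-0.6839, -0.2957, -0.6659, -0.0376)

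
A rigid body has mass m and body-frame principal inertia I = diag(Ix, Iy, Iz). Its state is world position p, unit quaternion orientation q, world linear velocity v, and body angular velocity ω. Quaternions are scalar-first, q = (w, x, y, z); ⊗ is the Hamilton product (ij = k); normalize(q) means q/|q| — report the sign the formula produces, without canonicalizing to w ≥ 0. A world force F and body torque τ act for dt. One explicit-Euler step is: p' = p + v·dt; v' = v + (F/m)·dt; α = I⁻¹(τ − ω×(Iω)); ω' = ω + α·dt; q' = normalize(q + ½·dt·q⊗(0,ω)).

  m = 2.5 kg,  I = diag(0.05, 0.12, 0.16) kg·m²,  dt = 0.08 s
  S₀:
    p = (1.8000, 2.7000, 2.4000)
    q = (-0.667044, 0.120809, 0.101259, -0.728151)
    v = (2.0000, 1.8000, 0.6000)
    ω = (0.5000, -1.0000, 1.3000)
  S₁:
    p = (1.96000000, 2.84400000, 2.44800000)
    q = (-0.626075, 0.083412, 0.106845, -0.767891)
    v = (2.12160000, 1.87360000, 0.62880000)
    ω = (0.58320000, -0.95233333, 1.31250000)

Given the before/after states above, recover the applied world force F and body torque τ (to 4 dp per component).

ω₁ − ω₀ = (0.08320000, 0.04766667, 0.01250000)
precession coupling = (-0.0520, -0.0715, -0.0350)
applied torque τ = (0.0000, 0.0000, -0.0100)
Δv = v₁−v₀ = (0.12160000, 0.07360000, 0.02880000)
applied force F = (3.8000, 2.3000, 0.9000)

F = (3.8000, 2.3000, 0.9000)
τ = (0.0000, 0.0000, -0.0100)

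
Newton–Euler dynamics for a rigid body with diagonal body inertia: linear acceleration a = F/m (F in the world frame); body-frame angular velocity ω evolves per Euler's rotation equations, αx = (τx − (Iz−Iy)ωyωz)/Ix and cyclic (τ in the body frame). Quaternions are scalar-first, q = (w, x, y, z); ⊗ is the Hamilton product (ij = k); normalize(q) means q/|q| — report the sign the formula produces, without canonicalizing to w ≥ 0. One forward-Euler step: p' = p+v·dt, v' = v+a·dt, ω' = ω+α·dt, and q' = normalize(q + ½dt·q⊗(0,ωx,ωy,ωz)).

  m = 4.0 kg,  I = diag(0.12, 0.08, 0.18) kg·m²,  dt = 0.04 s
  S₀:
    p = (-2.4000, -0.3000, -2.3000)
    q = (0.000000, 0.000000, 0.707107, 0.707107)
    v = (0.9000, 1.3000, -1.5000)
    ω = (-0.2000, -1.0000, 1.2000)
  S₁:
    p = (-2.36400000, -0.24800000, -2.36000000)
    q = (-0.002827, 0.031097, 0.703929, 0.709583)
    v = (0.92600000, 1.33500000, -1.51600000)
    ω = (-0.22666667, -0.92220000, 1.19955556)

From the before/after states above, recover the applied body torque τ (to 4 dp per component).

τ = (-0.2000, 0.1700, -0.0100)

rate change Δω = (-0.02666667, 0.07780000, -0.00044444)
applied torque τ = (-0.2000, 0.1700, -0.0100)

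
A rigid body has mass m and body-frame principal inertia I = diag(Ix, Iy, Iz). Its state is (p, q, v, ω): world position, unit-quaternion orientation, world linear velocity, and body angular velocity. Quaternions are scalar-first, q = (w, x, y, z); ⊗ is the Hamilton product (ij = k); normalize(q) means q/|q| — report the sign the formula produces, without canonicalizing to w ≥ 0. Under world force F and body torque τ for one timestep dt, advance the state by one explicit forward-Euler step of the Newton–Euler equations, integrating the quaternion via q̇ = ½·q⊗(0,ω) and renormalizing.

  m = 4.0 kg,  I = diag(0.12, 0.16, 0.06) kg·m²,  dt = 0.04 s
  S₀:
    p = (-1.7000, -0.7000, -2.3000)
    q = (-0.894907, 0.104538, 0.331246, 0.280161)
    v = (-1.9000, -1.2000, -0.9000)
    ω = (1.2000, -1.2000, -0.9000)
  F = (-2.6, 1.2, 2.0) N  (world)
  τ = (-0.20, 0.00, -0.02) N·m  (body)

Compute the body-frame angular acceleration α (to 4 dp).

ω×(Iω) gyroscopic = (-0.1080, -0.0648, -0.0576)
angular accel α = (-0.7667, 0.4050, 0.6267)

α = (-0.7667, 0.4050, 0.6267)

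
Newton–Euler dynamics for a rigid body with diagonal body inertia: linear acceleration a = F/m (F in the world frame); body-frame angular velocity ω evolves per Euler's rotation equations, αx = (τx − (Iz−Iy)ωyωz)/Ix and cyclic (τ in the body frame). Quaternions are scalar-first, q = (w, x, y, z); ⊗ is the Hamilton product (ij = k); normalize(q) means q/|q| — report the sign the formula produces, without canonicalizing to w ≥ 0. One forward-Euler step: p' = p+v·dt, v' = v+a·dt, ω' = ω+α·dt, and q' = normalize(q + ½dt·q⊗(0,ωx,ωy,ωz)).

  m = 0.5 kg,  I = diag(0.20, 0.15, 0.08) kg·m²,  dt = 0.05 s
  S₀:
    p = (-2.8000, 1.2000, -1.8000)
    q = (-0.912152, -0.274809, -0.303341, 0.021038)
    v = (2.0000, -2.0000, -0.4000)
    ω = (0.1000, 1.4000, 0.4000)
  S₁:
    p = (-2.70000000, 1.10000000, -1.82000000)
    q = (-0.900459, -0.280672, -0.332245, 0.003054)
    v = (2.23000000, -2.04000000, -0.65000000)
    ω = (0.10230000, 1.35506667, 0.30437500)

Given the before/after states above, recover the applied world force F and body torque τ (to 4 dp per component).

F = (2.3000, -0.4000, -2.5000)
τ = (-0.0300, -0.1300, -0.1600)

ω₁ − ω₀ = (0.00230000, -0.04493333, -0.09562500)
precession coupling = (-0.0392, 0.0048, -0.0070)
applied torque τ = (-0.0300, -0.1300, -0.1600)
v₁ − v₀ = (0.23000000, -0.04000000, -0.25000000)
F = m·Δv/dt = (2.3000, -0.4000, -2.5000)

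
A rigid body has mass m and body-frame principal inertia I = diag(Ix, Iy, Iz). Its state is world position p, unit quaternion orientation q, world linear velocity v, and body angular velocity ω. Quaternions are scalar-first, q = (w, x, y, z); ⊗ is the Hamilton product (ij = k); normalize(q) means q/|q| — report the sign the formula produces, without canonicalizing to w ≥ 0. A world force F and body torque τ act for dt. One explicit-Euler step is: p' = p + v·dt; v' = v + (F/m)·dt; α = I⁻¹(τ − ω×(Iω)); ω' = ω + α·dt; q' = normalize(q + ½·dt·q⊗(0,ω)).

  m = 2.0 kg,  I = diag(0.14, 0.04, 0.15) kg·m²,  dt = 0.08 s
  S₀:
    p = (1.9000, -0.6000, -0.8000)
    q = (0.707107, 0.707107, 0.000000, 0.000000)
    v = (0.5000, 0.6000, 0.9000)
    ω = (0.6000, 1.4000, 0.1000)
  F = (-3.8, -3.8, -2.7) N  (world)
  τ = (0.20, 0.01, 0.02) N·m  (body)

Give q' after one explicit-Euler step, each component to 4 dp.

q' = (0.6889, 0.7227, 0.0367, 0.0423)

q⊗(0,ω) = (-0.4242642, 0.4242642, 0.9192391, 1.0606605)
q + ½dt·q⊗(0,ω), renormalized = (0.6889, 0.7227, 0.0367, 0.0423)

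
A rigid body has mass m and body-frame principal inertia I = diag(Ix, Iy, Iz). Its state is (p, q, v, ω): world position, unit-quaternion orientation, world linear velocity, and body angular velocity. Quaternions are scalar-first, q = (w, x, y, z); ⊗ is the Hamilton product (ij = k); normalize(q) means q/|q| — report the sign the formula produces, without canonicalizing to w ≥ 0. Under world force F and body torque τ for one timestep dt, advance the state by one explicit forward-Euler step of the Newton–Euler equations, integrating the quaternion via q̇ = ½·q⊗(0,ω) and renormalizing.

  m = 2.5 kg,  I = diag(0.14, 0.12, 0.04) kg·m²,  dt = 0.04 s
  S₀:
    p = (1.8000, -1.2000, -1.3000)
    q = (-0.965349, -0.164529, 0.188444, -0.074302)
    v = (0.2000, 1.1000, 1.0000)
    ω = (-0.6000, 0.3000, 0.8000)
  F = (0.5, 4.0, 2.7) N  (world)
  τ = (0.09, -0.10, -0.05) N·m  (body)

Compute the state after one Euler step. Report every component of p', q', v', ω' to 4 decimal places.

p' = p + v·dt = (1.8080, -1.1560, -1.2600)
v + (F/m)dt = (0.2080, 1.1640, 1.0432)
ω×(Iω) gyroscopic = (-0.0192, -0.0480, 0.0036)
(τ − ω×Iω)/I = (0.7800, -0.4333, -1.3400)
new body rate ω' = (-0.5688, 0.2827, 0.7464)
q⊗(0,ω) = (-0.0958090, 0.7522552, -0.1134003, -0.7085715)
q' = normalize(q + ½dt·q⊗(0,ω)) = (-0.9671, -0.1495, 0.1861, -0.0885)

p' = (1.8080, -1.1560, -1.2600)
q' = (-0.9671, -0.1495, 0.1861, -0.0885)
v' = (0.2080, 1.1640, 1.0432)
ω' = (-0.5688, 0.2827, 0.7464)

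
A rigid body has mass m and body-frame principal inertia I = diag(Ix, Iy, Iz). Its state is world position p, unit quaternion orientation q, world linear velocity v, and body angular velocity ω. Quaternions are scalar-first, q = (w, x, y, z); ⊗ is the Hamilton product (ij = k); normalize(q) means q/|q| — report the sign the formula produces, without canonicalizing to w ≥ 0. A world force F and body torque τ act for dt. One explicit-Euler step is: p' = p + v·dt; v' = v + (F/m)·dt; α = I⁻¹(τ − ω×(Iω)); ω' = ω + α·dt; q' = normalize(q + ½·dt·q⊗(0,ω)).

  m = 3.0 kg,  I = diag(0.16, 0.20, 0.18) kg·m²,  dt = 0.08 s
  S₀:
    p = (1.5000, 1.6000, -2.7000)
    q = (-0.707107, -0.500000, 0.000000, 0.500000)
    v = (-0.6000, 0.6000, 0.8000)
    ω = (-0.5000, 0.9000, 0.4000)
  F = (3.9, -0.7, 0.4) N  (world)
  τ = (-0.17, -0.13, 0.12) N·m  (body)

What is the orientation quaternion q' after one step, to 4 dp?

q⊗(0,ω) = (-0.4500000, -0.0964465, -0.6863963, -0.7328428)
q' = normalize(q + ½dt·q⊗(0,ω)) = (-0.7244, -0.5034, -0.0274, 0.4702)

q' = (-0.7244, -0.5034, -0.0274, 0.4702)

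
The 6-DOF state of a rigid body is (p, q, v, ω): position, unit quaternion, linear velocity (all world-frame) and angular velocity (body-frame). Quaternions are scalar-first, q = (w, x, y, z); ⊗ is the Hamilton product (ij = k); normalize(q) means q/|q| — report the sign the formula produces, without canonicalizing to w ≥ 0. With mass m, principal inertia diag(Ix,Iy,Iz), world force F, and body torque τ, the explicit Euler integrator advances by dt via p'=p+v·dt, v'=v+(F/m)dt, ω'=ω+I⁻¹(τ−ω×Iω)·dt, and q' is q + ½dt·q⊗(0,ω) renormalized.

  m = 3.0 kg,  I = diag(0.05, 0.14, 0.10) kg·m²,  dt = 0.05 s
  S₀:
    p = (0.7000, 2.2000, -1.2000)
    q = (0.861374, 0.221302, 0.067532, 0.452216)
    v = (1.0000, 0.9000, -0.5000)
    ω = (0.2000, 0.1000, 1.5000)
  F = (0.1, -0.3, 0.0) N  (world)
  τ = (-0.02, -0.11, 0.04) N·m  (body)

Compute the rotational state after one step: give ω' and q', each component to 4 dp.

ω' = (0.1860, 0.0661, 1.5191)
q' = (0.8425, 0.2268, 0.0636, 0.4844)

precession coupling ω×(Iω) = (-0.0060, -0.0150, 0.0018)
(τ − ω×Iω)/I = (-0.2800, -0.6786, 0.3820)
new body rate ω' = (0.1860, 0.0661, 1.5191)
2q̇ = q⊗(0,ω) = (-0.7293376, 0.2283512, -0.1553724, 1.3006848)
updated quaternion q' = (0.8425, 0.2268, 0.0636, 0.4844)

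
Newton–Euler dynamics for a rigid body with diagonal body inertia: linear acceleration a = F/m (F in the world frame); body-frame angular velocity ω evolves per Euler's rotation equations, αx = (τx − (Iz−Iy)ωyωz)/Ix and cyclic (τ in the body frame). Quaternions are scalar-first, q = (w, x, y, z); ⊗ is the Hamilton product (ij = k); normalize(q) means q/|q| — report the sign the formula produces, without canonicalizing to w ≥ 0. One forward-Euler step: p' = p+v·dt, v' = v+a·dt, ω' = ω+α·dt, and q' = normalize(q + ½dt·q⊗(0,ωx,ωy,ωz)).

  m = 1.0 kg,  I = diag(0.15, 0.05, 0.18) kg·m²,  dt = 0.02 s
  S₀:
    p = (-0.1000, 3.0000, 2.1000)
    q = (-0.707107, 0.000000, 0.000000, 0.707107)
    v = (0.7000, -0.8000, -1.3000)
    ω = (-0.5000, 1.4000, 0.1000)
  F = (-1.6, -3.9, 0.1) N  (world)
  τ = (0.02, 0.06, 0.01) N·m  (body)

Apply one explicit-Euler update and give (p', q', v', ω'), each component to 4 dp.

a = (-1.6000, -3.9000, 0.1000)
p + v·dt = (-0.0860, 2.9840, 2.0740)
v' = v + a·dt = (0.6680, -0.8780, -1.2980)
angular accel α = (0.0120, 1.1700, -0.3333)
ω' = ω + α·dt = (-0.4998, 1.4234, 0.0933)
2q̇ = q⊗(0,ω) = (-0.0707107, -0.6363963, -1.3435033, -0.0707107)
updated quaternion q' = (-0.7077, -0.0064, -0.0134, 0.7063)

p' = (-0.0860, 2.9840, 2.0740)
q' = (-0.7077, -0.0064, -0.0134, 0.7063)
v' = (0.6680, -0.8780, -1.2980)
ω' = (-0.4998, 1.4234, 0.0933)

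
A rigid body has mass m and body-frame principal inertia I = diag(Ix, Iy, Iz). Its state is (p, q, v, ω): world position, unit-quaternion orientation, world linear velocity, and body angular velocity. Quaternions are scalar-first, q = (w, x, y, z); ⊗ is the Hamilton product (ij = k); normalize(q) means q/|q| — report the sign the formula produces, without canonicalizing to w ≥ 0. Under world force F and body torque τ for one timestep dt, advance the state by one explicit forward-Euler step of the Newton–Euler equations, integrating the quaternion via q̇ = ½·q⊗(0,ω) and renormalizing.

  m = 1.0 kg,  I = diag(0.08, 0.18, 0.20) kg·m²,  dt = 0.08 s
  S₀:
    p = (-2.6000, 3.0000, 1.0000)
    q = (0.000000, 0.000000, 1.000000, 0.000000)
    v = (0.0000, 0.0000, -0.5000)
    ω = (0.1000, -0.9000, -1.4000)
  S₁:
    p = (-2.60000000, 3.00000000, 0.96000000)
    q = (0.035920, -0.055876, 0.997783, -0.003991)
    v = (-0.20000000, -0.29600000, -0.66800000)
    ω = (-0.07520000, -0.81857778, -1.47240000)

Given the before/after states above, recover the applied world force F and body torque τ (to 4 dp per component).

F = (-2.5000, -3.7000, -2.1000)
τ = (-0.1500, 0.2000, -0.1900)

Δω = ω₁−ω₀ = (-0.17520000, 0.08142222, -0.07240000)
precession coupling = (0.0252, 0.0168, -0.0090)
applied torque τ = (-0.1500, 0.2000, -0.1900)
v₁ − v₀ = (-0.20000000, -0.29600000, -0.16800000)
F = m·Δv/dt = (-2.5000, -3.7000, -2.1000)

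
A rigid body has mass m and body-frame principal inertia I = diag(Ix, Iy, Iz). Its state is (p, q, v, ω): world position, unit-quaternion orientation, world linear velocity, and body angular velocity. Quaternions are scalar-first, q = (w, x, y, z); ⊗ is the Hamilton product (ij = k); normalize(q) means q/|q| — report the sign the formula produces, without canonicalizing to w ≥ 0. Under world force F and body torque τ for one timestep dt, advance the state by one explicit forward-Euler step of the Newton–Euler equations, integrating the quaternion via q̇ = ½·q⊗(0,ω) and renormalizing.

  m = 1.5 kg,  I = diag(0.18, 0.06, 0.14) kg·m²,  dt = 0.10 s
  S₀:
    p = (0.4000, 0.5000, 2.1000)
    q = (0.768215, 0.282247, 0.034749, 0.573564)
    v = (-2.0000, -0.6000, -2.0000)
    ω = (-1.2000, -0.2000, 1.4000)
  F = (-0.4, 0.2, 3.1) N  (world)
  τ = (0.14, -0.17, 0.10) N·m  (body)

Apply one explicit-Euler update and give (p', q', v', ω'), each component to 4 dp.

angular accel α = (0.9022, -1.7133, 0.9200)
new body rate ω' = (-1.1098, -0.3713, 1.4920)
2q̇ = q⊗(0,ω) = (-0.4573434, -0.7584966, -1.2370656, 1.0607504)
q' = normalize(q + ½dt·q⊗(0,ω)) = (0.7422, 0.2433, -0.0270, 0.6239)
new position p' = (0.2000, 0.4400, 1.9000)
v' = v + a·dt = (-2.0267, -0.5867, -1.7933)

p' = (0.2000, 0.4400, 1.9000)
q' = (0.7422, 0.2433, -0.0270, 0.6239)
v' = (-2.0267, -0.5867, -1.7933)
ω' = (-1.1098, -0.3713, 1.4920)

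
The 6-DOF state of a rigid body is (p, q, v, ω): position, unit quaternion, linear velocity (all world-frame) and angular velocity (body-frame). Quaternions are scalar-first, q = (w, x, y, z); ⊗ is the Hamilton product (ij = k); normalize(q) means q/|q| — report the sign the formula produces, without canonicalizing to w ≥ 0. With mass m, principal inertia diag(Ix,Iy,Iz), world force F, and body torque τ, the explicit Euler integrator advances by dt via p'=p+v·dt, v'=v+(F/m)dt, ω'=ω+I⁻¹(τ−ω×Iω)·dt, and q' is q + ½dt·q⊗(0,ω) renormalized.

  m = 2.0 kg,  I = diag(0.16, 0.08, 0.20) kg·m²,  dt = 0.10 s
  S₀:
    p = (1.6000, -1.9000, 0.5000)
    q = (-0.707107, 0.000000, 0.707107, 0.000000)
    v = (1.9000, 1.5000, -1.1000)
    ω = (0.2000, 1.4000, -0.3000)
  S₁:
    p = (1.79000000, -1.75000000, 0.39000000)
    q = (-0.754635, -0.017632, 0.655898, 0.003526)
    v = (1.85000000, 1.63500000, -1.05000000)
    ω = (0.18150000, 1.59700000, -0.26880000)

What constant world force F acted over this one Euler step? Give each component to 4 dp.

Δv = v₁−v₀ = (-0.05000000, 0.13500000, 0.05000000)
applied force F = (-1.0000, 2.7000, 1.0000)

F = (-1.0000, 2.7000, 1.0000)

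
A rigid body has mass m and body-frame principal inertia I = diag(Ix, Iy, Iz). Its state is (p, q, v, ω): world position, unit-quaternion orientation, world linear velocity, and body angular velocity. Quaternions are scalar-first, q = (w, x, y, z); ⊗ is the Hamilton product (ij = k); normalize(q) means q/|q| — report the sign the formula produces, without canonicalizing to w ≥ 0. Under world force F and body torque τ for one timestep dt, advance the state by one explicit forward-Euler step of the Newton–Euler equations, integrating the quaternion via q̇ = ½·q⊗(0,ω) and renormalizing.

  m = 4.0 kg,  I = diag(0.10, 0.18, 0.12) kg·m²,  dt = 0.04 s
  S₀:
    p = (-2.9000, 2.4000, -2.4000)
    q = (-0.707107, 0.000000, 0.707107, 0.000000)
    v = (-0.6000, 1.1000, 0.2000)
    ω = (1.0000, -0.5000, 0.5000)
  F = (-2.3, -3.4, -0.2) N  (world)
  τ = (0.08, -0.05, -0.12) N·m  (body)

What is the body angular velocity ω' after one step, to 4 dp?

ω' = (1.0260, -0.5089, 0.4733)

(τ − ω×Iω)/I = (0.6500, -0.2222, -0.6667)
ω + α·dt = (1.0260, -0.5089, 0.4733)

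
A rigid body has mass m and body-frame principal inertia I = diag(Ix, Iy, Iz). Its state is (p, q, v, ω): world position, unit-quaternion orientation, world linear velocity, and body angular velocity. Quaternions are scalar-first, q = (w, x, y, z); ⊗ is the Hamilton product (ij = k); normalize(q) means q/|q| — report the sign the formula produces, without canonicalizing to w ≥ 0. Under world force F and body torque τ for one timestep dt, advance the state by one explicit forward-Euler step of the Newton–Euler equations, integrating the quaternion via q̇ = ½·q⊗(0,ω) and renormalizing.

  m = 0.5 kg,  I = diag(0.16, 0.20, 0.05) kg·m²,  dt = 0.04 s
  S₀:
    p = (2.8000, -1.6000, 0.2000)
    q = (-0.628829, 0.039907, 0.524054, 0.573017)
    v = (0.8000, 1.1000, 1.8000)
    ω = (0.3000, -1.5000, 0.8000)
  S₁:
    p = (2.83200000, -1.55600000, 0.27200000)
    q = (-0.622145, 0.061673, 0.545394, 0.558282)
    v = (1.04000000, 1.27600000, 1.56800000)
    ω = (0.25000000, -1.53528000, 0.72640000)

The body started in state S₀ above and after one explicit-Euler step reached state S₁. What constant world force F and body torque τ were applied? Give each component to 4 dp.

v₁ − v₀ = (0.24000000, 0.17600000, -0.23200000)
F = m·Δv/dt = (3.0000, 2.2000, -2.9000)
Δω = ω₁−ω₀ = (-0.05000000, -0.03528000, -0.07360000)
ω₀×(Iω₀) = (0.1800, 0.0264, -0.0180)
τ = I·(Δω/dt) + ω₀×(Iω₀) = (-0.0200, -0.1500, -0.1100)

F = (3.0000, 2.2000, -2.9000)
τ = (-0.0200, -0.1500, -0.1100)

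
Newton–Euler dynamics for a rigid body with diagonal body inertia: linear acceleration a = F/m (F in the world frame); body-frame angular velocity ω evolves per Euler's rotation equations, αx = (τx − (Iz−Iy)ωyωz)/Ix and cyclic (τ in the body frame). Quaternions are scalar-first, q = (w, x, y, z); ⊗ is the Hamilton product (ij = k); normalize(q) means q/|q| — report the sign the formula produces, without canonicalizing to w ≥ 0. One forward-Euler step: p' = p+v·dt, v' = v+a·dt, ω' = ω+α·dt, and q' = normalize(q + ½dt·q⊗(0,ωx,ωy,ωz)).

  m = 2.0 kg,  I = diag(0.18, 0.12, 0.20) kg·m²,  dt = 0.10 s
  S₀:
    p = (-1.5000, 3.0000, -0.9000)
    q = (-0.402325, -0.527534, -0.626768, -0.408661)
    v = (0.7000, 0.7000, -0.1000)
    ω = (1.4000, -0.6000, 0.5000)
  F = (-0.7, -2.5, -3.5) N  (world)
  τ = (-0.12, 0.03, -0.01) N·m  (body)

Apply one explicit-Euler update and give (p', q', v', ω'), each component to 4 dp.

ω×(Iω) gyroscopic = (-0.0240, -0.0140, 0.0504)
angular accel α = (-0.5333, 0.3667, -0.3020)
ω + α·dt = (1.3467, -0.5633, 0.4698)
Hamilton product q⊗(0,ω) = (0.5668173, -1.1218356, -0.0669634, 0.9928331)
q + ½dt·q⊗(0,ω), renormalized = (-0.3728, -0.5818, -0.6281, -0.3579)
new position p' = (-1.4300, 3.0700, -0.9100)
v' = v + a·dt = (0.6650, 0.5750, -0.2750)

p' = (-1.4300, 3.0700, -0.9100)
q' = (-0.3728, -0.5818, -0.6281, -0.3579)
v' = (0.6650, 0.5750, -0.2750)
ω' = (1.3467, -0.5633, 0.4698)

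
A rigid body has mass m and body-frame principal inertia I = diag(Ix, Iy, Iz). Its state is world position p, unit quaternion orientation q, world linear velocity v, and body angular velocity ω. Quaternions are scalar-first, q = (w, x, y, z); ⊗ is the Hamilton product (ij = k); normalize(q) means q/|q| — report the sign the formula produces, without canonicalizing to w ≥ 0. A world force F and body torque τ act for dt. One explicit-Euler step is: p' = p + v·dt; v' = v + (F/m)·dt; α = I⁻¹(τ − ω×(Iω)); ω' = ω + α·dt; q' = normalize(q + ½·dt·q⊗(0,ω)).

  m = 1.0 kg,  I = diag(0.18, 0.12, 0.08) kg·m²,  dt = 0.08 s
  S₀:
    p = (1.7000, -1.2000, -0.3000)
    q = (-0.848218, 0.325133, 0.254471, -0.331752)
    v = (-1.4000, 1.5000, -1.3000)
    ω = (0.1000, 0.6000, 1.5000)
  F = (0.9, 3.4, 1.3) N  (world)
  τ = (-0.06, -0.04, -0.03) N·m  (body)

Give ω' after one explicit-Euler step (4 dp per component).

precession coupling ω×(Iω) = (-0.0360, 0.0150, -0.0036)
angular accel α = (-0.1333, -0.4583, -0.3300)
new body rate ω' = (0.0893, 0.5633, 1.4736)

ω' = (0.0893, 0.5633, 1.4736)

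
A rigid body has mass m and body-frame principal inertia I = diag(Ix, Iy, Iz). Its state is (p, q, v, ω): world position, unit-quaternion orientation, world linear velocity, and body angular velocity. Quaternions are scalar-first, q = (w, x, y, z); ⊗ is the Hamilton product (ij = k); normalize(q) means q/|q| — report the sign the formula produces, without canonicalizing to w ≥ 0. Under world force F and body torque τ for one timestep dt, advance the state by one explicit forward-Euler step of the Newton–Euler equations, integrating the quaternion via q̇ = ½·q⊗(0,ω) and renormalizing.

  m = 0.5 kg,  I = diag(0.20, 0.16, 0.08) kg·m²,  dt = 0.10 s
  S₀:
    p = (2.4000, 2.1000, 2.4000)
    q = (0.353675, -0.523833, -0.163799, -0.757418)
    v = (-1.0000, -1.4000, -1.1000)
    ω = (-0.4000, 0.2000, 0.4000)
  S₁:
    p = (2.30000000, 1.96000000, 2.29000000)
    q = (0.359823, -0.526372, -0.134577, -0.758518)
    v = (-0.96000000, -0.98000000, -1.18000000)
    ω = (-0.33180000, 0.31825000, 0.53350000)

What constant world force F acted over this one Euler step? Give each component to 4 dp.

F = (0.2000, 2.1000, -0.4000)

Δv = v₁−v₀ = (0.04000000, 0.42000000, -0.08000000)
F = m·Δv/dt = (0.2000, 2.1000, -0.4000)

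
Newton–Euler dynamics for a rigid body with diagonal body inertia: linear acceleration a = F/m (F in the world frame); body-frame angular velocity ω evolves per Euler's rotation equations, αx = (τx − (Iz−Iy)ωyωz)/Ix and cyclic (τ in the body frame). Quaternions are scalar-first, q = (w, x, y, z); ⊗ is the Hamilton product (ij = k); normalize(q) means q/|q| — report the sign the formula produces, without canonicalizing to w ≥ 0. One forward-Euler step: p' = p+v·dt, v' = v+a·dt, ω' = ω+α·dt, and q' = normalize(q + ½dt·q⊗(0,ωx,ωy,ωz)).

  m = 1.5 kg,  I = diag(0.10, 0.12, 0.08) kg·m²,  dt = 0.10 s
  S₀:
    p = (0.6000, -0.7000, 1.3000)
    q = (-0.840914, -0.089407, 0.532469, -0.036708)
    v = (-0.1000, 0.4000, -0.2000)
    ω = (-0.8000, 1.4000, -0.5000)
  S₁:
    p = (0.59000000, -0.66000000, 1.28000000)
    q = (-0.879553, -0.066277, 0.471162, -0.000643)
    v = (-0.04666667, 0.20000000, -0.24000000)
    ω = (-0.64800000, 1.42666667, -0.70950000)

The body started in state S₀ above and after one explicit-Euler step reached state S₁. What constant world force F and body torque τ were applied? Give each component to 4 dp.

F = (0.8000, -3.0000, -0.6000)
τ = (0.1800, 0.0400, -0.1900)

ω₁ − ω₀ = (0.15200000, 0.02666667, -0.20950000)
precession coupling = (0.0280, 0.0080, -0.0224)
applied torque τ = (0.1800, 0.0400, -0.1900)
v₁ − v₀ = (0.05333333, -0.20000000, -0.04000000)
F = m·Δv/dt = (0.8000, -3.0000, -0.6000)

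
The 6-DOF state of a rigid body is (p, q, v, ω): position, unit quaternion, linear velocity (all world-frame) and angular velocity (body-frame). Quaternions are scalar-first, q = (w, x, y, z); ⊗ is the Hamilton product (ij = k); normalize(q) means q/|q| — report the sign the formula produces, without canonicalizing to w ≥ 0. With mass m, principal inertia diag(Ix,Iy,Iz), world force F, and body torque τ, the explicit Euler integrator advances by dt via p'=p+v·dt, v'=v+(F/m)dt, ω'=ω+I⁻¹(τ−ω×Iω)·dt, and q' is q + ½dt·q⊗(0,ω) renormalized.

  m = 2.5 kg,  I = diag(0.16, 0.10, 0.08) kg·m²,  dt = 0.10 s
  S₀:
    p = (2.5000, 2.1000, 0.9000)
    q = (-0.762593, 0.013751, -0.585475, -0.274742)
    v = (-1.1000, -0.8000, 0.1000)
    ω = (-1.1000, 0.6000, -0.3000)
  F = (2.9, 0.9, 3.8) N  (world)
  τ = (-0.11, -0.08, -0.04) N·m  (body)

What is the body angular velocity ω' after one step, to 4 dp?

ω' = (-1.1710, 0.4936, -0.3995)

(τ − ω×Iω)/I = (-0.7100, -1.0640, -0.9950)
ω' = ω + α·dt = (-1.1710, 0.4936, -0.3995)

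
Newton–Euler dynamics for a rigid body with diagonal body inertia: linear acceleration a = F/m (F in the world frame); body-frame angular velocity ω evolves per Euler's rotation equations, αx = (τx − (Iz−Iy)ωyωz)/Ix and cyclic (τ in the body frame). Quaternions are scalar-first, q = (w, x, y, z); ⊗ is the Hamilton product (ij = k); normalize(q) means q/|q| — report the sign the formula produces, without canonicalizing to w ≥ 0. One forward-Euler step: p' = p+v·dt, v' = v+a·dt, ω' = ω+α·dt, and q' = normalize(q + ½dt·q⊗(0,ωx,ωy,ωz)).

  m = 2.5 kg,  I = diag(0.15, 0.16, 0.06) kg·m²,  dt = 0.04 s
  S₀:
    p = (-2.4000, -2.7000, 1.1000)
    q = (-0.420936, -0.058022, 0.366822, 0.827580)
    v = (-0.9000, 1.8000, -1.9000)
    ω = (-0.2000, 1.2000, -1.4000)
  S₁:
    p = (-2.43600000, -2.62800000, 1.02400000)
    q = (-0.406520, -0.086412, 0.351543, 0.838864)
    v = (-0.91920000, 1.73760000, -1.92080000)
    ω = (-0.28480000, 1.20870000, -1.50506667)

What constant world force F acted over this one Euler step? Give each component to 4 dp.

v₁ − v₀ = (-0.01920000, -0.06240000, -0.02080000)
applied force F = (-1.2000, -3.9000, -1.3000)

F = (-1.2000, -3.9000, -1.3000)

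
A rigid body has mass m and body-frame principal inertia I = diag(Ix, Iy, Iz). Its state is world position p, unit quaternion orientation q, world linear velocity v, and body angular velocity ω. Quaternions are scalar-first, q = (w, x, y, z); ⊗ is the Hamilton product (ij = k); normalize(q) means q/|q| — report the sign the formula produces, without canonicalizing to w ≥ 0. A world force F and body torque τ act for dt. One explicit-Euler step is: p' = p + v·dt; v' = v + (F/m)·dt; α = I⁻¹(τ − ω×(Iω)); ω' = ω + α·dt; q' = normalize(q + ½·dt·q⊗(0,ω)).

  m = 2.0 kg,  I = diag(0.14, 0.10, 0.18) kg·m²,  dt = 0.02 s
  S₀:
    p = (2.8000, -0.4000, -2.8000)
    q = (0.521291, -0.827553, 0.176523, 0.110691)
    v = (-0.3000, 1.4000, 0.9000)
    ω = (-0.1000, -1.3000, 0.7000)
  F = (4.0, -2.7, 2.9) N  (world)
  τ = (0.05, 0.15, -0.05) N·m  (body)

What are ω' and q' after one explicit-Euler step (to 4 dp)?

precession coupling ω×(Iω) = (-0.0728, 0.0028, -0.0052)
(τ − ω×Iω)/I = (0.8771, 1.4720, -0.2489)
new body rate ω' = (-0.0825, -1.2706, 0.6950)
2q̇ = q⊗(0,ω) = (0.0692409, 0.2153353, -0.1094603, 1.4583749)
q' = normalize(q + ½dt·q⊗(0,ω)) = (0.5219, -0.8253, 0.1754, 0.1253)

ω' = (-0.0825, -1.2706, 0.6950)
q' = (0.5219, -0.8253, 0.1754, 0.1253)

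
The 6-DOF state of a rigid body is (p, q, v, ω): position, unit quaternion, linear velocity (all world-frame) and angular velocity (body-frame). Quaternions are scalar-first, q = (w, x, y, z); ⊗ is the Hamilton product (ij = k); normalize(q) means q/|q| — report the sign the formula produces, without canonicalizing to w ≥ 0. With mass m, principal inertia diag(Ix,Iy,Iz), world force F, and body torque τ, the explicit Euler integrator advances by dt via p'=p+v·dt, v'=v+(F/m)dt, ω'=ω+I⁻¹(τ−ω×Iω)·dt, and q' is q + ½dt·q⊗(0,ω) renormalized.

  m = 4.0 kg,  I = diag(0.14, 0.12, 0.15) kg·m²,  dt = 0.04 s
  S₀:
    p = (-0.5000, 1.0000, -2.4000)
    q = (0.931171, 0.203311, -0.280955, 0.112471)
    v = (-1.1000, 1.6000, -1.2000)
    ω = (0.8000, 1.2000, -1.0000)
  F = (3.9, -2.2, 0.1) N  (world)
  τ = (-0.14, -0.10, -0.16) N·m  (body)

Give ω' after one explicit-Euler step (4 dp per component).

ω' = (0.7703, 1.1640, -1.0375)

precession coupling ω×(Iω) = (-0.0360, 0.0080, -0.0192)
(τ − ω×Iω)/I = (-0.7429, -0.9000, -0.9387)
new body rate ω' = (0.7703, 1.1640, -1.0375)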